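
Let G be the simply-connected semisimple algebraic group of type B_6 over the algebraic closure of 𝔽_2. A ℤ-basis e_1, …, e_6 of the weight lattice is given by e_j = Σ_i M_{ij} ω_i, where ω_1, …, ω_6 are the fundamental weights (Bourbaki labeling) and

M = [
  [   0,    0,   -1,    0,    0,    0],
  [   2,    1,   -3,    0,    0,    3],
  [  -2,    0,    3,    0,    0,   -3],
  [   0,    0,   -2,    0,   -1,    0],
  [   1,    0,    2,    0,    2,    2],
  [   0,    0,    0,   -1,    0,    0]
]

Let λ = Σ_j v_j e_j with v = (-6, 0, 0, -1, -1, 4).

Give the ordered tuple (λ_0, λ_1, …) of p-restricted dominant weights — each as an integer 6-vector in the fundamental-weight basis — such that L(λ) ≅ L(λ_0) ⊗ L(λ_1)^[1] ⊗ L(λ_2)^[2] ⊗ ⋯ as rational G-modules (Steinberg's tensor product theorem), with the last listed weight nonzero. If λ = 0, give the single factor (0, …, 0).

((0, 0, 0, 1, 0, 1),)

Change of basis e → ω: c = M·v where v = (-6, 0, 0, -1, -1, 4):
  c_1 = (0)·(-6) + (0)·(0) + (-1)·(0) + (0)·(-1) + (0)·(-1) + (0)·(4) = 0
  c_2 = (2)·(-6) + (1)·(0) + (-3)·(0) + (0)·(-1) + (0)·(-1) + (3)·(4) = 0
  c_3 = (-2)·(-6) + (0)·(0) + (3)·(0) + (0)·(-1) + (0)·(-1) + (-3)·(4) = 0
  c_4 = (0)·(-6) + (0)·(0) + (-2)·(0) + (0)·(-1) + (-1)·(-1) + (0)·(4) = 1
  c_5 = (1)·(-6) + (0)·(0) + (2)·(0) + (0)·(-1) + (2)·(-1) + (2)·(4) = 0
  c_6 = (0)·(-6) + (0)·(0) + (0)·(0) + (-1)·(-1) + (0)·(-1) + (0)·(4) = 1
p = 2; digits c_i = Σ_j d_{ij}·2^j, 0 ≤ d_{ij} < 2:
  c_1 = 0
  c_2 = 0
  c_3 = 0
  c_4 = 1 = 1·2^0
  c_5 = 0
  c_6 = 1 = 1·2^0
Factor λ_0 = (0, 0, 0, 1, 0, 1)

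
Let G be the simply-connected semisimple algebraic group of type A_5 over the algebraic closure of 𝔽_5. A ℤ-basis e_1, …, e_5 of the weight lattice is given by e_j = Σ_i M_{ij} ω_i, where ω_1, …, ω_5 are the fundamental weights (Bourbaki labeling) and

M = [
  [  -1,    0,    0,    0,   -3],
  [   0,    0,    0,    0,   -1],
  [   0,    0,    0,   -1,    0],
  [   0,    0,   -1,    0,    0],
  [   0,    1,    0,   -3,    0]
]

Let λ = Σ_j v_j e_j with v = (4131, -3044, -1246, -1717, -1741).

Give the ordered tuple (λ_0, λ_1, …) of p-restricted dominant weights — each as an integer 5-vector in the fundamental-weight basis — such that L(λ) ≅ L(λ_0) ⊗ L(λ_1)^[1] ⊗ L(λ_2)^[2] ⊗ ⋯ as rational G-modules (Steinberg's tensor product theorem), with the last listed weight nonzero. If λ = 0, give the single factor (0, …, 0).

In the fundamental-weight basis, λ has coordinates c = M·v (v = (4131, -3044, -1246, -1717, -1741)):
  c_1 = -1*4131 + 0*-3044 + 0*-1246 + 0*-1717 + -3*-1741 = 1092
  c_2 = 0*4131 + 0*-3044 + 0*-1246 + 0*-1717 + -1*-1741 = 1741
  c_3 = 0*4131 + 0*-3044 + 0*-1246 + -1*-1717 + 0*-1741 = 1717
  c_4 = 0*4131 + 0*-3044 + -1*-1246 + 0*-1717 + 0*-1741 = 1246
  c_5 = 0*4131 + 1*-3044 + 0*-1246 + -3*-1717 + 0*-1741 = 2107
Expand coordinatewise in base 5:
  c_1 = 1092 = 2·5^0 + 3·5^1 + 3·5^2 + 3·5^3 + 1·5^4
  c_2 = 1741 = 1·5^0 + 3·5^1 + 4·5^2 + 3·5^3 + 2·5^4
  c_3 = 1717 = 2·5^0 + 3·5^1 + 3·5^2 + 3·5^3 + 2·5^4
  c_4 = 1246 = 1·5^0 + 4·5^1 + 4·5^2 + 4·5^3 + 1·5^4
  c_5 = 2107 = 2·5^0 + 1·5^1 + 4·5^2 + 1·5^3 + 3·5^4
λ_0 = (2, 1, 2, 1, 2)
λ_1 = (3, 3, 3, 4, 1)
λ_2 = (3, 4, 3, 4, 4)
λ_3 = (3, 3, 3, 4, 1)
λ_4 = (1, 2, 2, 1, 3)

((2, 1, 2, 1, 2), (3, 3, 3, 4, 1), (3, 4, 3, 4, 4), (3, 3, 3, 4, 1), (1, 2, 2, 1, 3))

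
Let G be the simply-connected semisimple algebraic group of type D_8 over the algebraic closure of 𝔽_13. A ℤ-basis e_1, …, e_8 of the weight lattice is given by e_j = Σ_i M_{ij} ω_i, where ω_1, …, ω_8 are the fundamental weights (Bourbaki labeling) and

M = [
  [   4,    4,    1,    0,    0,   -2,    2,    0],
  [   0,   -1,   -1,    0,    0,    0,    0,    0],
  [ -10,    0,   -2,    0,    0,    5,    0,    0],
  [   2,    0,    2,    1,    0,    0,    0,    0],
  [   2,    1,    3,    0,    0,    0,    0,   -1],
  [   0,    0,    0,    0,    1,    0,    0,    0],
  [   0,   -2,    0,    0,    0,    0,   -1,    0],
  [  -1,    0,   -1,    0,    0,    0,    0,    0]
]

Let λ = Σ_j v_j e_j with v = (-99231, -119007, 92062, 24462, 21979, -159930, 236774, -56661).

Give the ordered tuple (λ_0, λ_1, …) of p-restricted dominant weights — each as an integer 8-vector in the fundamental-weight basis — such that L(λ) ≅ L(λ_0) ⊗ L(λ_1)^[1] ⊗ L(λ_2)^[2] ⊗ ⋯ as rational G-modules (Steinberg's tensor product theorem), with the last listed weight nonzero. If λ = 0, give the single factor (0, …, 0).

((12, 9, 8, 10, 12, 9, 5, 6), (0, 5, 6, 11, 12, 0, 4, 5), (9, 3, 11, 7, 12, 0, 7, 3), (5, 12, 3, 4, 6, 10, 0, 3))

Change of basis e → ω: c = M·v where v = (-99231, -119007, 92062, 24462, 21979, -159930, 236774, -56661):
  c_1 = (4)·(-99231) + (4)·(-119007) + (1)·(92062) + (0)·(24462) + (0)·(21979) + (-2)·(-159930) + (2)·(236774) + (0)·(-56661) = 12518
  c_2 = (0)·(-99231) + (-1)·(-119007) + (-1)·(92062) + (0)·(24462) + (0)·(21979) + (0)·(-159930) + (0)·(236774) + (0)·(-56661) = 26945
  c_3 = (-10)·(-99231) + (0)·(-119007) + (-2)·(92062) + (0)·(24462) + (0)·(21979) + (5)·(-159930) + (0)·(236774) + (0)·(-56661) = 8536
  c_4 = (2)·(-99231) + (0)·(-119007) + (2)·(92062) + (1)·(24462) + (0)·(21979) + (0)·(-159930) + (0)·(236774) + (0)·(-56661) = 10124
  c_5 = (2)·(-99231) + (1)·(-119007) + (3)·(92062) + (0)·(24462) + (0)·(21979) + (0)·(-159930) + (0)·(236774) + (-1)·(-56661) = 15378
  c_6 = (0)·(-99231) + (0)·(-119007) + (0)·(92062) + (0)·(24462) + (1)·(21979) + (0)·(-159930) + (0)·(236774) + (0)·(-56661) = 21979
  c_7 = (0)·(-99231) + (-2)·(-119007) + (0)·(92062) + (0)·(24462) + (0)·(21979) + (0)·(-159930) + (-1)·(236774) + (0)·(-56661) = 1240
  c_8 = (-1)·(-99231) + (0)·(-119007) + (-1)·(92062) + (0)·(24462) + (0)·(21979) + (0)·(-159930) + (0)·(236774) + (0)·(-56661) = 7169
Writing each c_i in base p = 13:
  c_1 = 12518 = 12·13^0 + 0·13^1 + 9·13^2 + 5·13^3
  c_2 = 26945 = 9·13^0 + 5·13^1 + 3·13^2 + 12·13^3
  c_3 = 8536 = 8·13^0 + 6·13^1 + 11·13^2 + 3·13^3
  c_4 = 10124 = 10·13^0 + 11·13^1 + 7·13^2 + 4·13^3
  c_5 = 15378 = 12·13^0 + 12·13^1 + 12·13^2 + 6·13^3
  c_6 = 21979 = 9·13^0 + 0·13^1 + 0·13^2 + 10·13^3
  c_7 = 1240 = 5·13^0 + 4·13^1 + 7·13^2
  c_8 = 7169 = 6·13^0 + 5·13^1 + 3·13^2 + 3·13^3
λ_0 = (12, 9, 8, 10, 12, 9, 5, 6)
λ_1 = (0, 5, 6, 11, 12, 0, 4, 5)
λ_2 = (9, 3, 11, 7, 12, 0, 7, 3)
λ_3 = (5, 12, 3, 4, 6, 10, 0, 3)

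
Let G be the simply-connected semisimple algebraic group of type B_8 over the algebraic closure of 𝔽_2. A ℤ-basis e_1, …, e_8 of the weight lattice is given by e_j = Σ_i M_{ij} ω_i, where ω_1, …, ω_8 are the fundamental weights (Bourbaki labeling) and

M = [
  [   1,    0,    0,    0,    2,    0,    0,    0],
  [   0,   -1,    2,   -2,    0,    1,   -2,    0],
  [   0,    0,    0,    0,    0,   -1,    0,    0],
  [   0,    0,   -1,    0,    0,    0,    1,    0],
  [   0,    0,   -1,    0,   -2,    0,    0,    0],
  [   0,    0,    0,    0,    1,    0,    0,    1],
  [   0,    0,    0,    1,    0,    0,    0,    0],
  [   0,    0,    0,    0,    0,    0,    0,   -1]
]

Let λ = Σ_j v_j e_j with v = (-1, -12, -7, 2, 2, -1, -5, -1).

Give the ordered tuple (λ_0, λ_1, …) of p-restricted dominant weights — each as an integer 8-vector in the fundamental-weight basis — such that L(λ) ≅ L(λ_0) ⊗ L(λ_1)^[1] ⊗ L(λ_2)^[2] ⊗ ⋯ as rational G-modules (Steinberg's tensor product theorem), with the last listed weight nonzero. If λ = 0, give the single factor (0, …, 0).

ω-coordinates c = M·v, v = (-1, -12, -7, 2, 2, -1, -5, -1):
  c_1 = (1)·(-1) + (0)·(-12) + (0)·(-7) + 0·2 + 2·2 + (0)·(-1) + (0)·(-5) + (0)·(-1) = 3
  c_2 = (0)·(-1) + (-1)·(-12) + (2)·(-7) + (-2)·(2) + 0·2 + (1)·(-1) + (-2)·(-5) + (0)·(-1) = 3
  c_3 = (0)·(-1) + (0)·(-12) + (0)·(-7) + 0·2 + 0·2 + (-1)·(-1) + (0)·(-5) + (0)·(-1) = 1
  c_4 = (0)·(-1) + (0)·(-12) + (-1)·(-7) + 0·2 + 0·2 + (0)·(-1) + (1)·(-5) + (0)·(-1) = 2
  c_5 = (0)·(-1) + (0)·(-12) + (-1)·(-7) + 0·2 + (-2)·(2) + (0)·(-1) + (0)·(-5) + (0)·(-1) = 3
  c_6 = (0)·(-1) + (0)·(-12) + (0)·(-7) + 0·2 + 1·2 + (0)·(-1) + (0)·(-5) + (1)·(-1) = 1
  c_7 = (0)·(-1) + (0)·(-12) + (0)·(-7) + 1·2 + 0·2 + (0)·(-1) + (0)·(-5) + (0)·(-1) = 2
  c_8 = (0)·(-1) + (0)·(-12) + (0)·(-7) + 0·2 + 0·2 + (0)·(-1) + (0)·(-5) + (-1)·(-1) = 1
Base-2 expansion of each c_i:
  c_1 = 3 = 1·2^0 + 1·2^1
  c_2 = 3 = 1·2^0 + 1·2^1
  c_3 = 1 = 1·2^0
  c_4 = 2 = 0·2^0 + 1·2^1
  c_5 = 3 = 1·2^0 + 1·2^1
  c_6 = 1 = 1·2^0
  c_7 = 2 = 0·2^0 + 1·2^1
  c_8 = 1 = 1·2^0
Factor λ_0 = (1, 1, 1, 0, 1, 1, 0, 1)
Factor λ_1 = (1, 1, 0, 1, 1, 0, 1, 0)

((1, 1, 1, 0, 1, 1, 0, 1), (1, 1, 0, 1, 1, 0, 1, 0))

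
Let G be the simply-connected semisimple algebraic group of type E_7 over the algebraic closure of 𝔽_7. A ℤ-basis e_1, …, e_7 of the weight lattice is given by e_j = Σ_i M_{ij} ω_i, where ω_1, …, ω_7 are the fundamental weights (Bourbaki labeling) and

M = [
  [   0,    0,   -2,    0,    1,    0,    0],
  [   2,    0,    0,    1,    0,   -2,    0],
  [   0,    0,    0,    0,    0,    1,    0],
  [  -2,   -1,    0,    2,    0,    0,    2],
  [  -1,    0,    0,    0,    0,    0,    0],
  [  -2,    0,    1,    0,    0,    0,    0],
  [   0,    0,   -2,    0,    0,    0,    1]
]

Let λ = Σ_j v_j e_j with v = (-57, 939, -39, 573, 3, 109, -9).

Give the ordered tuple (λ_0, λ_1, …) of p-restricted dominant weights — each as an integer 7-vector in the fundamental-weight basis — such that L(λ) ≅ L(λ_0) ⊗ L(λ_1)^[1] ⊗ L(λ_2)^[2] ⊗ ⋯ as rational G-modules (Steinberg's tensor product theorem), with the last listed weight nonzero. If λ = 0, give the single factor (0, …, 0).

Change of basis e → ω: c = M·v where v = (-57, 939, -39, 573, 3, 109, -9):
  c_1 = (0)·(-57) + (0)·(939) + (-2)·(-39) + (0)·(573) + (1)·(3) + (0)·(109) + (0)·(-9) = 81
  c_2 = (2)·(-57) + (0)·(939) + (0)·(-39) + (1)·(573) + (0)·(3) + (-2)·(109) + (0)·(-9) = 241
  c_3 = (0)·(-57) + (0)·(939) + (0)·(-39) + (0)·(573) + (0)·(3) + (1)·(109) + (0)·(-9) = 109
  c_4 = (-2)·(-57) + (-1)·(939) + (0)·(-39) + (2)·(573) + (0)·(3) + (0)·(109) + (2)·(-9) = 303
  c_5 = (-1)·(-57) + (0)·(939) + (0)·(-39) + (0)·(573) + (0)·(3) + (0)·(109) + (0)·(-9) = 57
  c_6 = (-2)·(-57) + (0)·(939) + (1)·(-39) + (0)·(573) + (0)·(3) + (0)·(109) + (0)·(-9) = 75
  c_7 = (0)·(-57) + (0)·(939) + (-2)·(-39) + (0)·(573) + (0)·(3) + (0)·(109) + (1)·(-9) = 69
Writing each c_i in base p = 7:
  c_1 = 81 = 4·7^0 + 4·7^1 + 1·7^2
  c_2 = 241 = 3·7^0 + 6·7^1 + 4·7^2
  c_3 = 109 = 4·7^0 + 1·7^1 + 2·7^2
  c_4 = 303 = 2·7^0 + 1·7^1 + 6·7^2
  c_5 = 57 = 1·7^0 + 1·7^1 + 1·7^2
  c_6 = 75 = 5·7^0 + 3·7^1 + 1·7^2
  c_7 = 69 = 6·7^0 + 2·7^1 + 1·7^2
p-restricted factor λ_0 = (4, 3, 4, 2, 1, 5, 6)
p-restricted factor λ_1 = (4, 6, 1, 1, 1, 3, 2)
p-restricted factor λ_2 = (1, 4, 2, 6, 1, 1, 1)

((4, 3, 4, 2, 1, 5, 6), (4, 6, 1, 1, 1, 3, 2), (1, 4, 2, 6, 1, 1, 1))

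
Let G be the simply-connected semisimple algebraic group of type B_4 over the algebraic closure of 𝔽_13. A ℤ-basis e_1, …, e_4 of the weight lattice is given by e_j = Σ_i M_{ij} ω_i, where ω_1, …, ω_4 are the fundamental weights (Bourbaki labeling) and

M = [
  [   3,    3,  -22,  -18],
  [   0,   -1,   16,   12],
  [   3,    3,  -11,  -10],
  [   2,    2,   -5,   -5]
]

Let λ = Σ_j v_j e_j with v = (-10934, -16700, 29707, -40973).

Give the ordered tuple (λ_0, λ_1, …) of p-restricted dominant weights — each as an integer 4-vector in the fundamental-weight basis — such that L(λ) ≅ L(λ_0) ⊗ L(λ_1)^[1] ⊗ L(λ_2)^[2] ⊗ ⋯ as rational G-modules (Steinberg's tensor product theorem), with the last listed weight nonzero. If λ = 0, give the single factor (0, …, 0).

ω-coordinates c = M·v, v = (-10934, -16700, 29707, -40973):
  c_1 = (3)·(-10934) + (3)·(-16700) + (-22)·(29707) + (-18)·(-40973) = 1058
  c_2 = (0)·(-10934) + (-1)·(-16700) + (16)·(29707) + (12)·(-40973) = 336
  c_3 = (3)·(-10934) + (3)·(-16700) + (-11)·(29707) + (-10)·(-40973) = 51
  c_4 = (2)·(-10934) + (2)·(-16700) + (-5)·(29707) + (-5)·(-40973) = 1062
Base-13 expansion of each c_i:
  c_1 = 1058 = 5·13^0 + 3·13^1 + 6·13^2
  c_2 = 336 = 11·13^0 + 12·13^1 + 1·13^2
  c_3 = 51 = 12·13^0 + 3·13^1
  c_4 = 1062 = 9·13^0 + 3·13^1 + 6·13^2
p-restricted factor λ_0 = (5, 11, 12, 9)
p-restricted factor λ_1 = (3, 12, 3, 3)
p-restricted factor λ_2 = (6, 1, 0, 6)

((5, 11, 12, 9), (3, 12, 3, 3), (6, 1, 0, 6))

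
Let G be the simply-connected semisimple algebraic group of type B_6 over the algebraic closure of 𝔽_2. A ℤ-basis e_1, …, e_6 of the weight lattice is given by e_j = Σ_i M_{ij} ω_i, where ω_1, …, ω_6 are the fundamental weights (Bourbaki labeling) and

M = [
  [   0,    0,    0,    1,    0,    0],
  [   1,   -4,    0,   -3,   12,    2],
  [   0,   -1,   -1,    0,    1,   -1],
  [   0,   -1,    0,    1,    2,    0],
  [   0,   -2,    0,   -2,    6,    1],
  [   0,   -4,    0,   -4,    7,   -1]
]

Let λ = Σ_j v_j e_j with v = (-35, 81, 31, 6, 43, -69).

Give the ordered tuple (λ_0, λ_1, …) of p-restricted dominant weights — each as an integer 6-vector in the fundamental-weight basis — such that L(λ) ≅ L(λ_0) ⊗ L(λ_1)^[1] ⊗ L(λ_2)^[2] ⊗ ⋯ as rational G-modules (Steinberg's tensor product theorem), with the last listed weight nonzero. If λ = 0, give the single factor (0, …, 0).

((0, 1, 0, 1, 1, 0), (1, 0, 0, 1, 1, 1), (1, 0, 0, 0, 1, 1), (0, 0, 0, 1, 1, 0), (0, 0, 0, 0, 0, 1))

Converting to the ω-basis (c_i = row i of M dotted with v = (-35, 81, 31, 6, 43, -69)):
  c_1 = (0)·(-35) + (0)·(81) + (0)·(31) + (1)·(6) + (0)·(43) + (0)·(-69) = 6
  c_2 = (1)·(-35) + (-4)·(81) + (0)·(31) + (-3)·(6) + (12)·(43) + (2)·(-69) = 1
  c_3 = (0)·(-35) + (-1)·(81) + (-1)·(31) + (0)·(6) + (1)·(43) + (-1)·(-69) = 0
  c_4 = (0)·(-35) + (-1)·(81) + (0)·(31) + (1)·(6) + (2)·(43) + (0)·(-69) = 11
  c_5 = (0)·(-35) + (-2)·(81) + (0)·(31) + (-2)·(6) + (6)·(43) + (1)·(-69) = 15
  c_6 = (0)·(-35) + (-4)·(81) + (0)·(31) + (-4)·(6) + (7)·(43) + (-1)·(-69) = 22
Expand coordinatewise in base 2:
  c_1 = 6 = 0·2^0 + 1·2^1 + 1·2^2
  c_2 = 1 = 1·2^0
  c_3 = 0
  c_4 = 11 = 1·2^0 + 1·2^1 + 0·2^2 + 1·2^3
  c_5 = 15 = 1·2^0 + 1·2^1 + 1·2^2 + 1·2^3
  c_6 = 22 = 0·2^0 + 1·2^1 + 1·2^2 + 0·2^3 + 1·2^4
Factor λ_0 = (0, 1, 0, 1, 1, 0)
Factor λ_1 = (1, 0, 0, 1, 1, 1)
Factor λ_2 = (1, 0, 0, 0, 1, 1)
Factor λ_3 = (0, 0, 0, 1, 1, 0)
Factor λ_4 = (0, 0, 0, 0, 0, 1)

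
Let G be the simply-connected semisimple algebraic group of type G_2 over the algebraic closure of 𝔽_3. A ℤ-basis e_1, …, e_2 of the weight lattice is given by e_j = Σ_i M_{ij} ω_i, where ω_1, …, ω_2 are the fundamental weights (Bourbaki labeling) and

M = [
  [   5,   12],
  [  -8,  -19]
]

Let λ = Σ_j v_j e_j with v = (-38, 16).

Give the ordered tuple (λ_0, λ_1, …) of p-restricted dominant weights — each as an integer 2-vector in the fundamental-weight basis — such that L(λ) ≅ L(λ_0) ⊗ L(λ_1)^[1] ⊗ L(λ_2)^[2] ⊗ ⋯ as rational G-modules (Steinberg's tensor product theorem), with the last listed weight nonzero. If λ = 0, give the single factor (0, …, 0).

ω-coordinates c = M·v, v = (-38, 16):
  c_1 = 5*-38 + 12*16 = 2
  c_2 = -8*-38 + -19*16 = 0
Expand coordinatewise in base 3:
  c_1 = 2 = 2·3^0
  c_2 = 0
Factor λ_0 = (2, 0)

((2, 0),)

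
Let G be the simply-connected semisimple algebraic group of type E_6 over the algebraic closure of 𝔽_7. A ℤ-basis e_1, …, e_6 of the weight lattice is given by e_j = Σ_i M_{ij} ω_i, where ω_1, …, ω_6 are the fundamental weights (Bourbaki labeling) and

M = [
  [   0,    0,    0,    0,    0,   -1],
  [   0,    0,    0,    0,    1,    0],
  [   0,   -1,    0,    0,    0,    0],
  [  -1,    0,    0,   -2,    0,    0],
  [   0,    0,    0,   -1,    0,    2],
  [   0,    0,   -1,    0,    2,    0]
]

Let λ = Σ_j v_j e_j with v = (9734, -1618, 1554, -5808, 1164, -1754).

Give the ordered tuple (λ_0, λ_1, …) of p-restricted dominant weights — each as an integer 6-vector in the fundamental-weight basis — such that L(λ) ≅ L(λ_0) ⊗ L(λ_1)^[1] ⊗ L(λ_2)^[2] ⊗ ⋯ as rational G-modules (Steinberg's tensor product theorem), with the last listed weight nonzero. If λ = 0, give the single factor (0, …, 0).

Change of basis e → ω: c = M·v where v = (9734, -1618, 1554, -5808, 1164, -1754):
  c_1 = (0)·(9734) + (0)·(-1618) + (0)·(1554) + (0)·(-5808) + (0)·(1164) + (-1)·(-1754) = 1754
  c_2 = (0)·(9734) + (0)·(-1618) + (0)·(1554) + (0)·(-5808) + (1)·(1164) + (0)·(-1754) = 1164
  c_3 = (0)·(9734) + (-1)·(-1618) + (0)·(1554) + (0)·(-5808) + (0)·(1164) + (0)·(-1754) = 1618
  c_4 = (-1)·(9734) + (0)·(-1618) + (0)·(1554) + (-2)·(-5808) + (0)·(1164) + (0)·(-1754) = 1882
  c_5 = (0)·(9734) + (0)·(-1618) + (0)·(1554) + (-1)·(-5808) + (0)·(1164) + (2)·(-1754) = 2300
  c_6 = (0)·(9734) + (0)·(-1618) + (-1)·(1554) + (0)·(-5808) + (2)·(1164) + (0)·(-1754) = 774
Base-7 expansion of each c_i:
  c_1 = 1754 = 4·7^0 + 5·7^1 + 0·7^2 + 5·7^3
  c_2 = 1164 = 2·7^0 + 5·7^1 + 2·7^2 + 3·7^3
  c_3 = 1618 = 1·7^0 + 0·7^1 + 5·7^2 + 4·7^3
  c_4 = 1882 = 6·7^0 + 2·7^1 + 3·7^2 + 5·7^3
  c_5 = 2300 = 4·7^0 + 6·7^1 + 4·7^2 + 6·7^3
  c_6 = 774 = 4·7^0 + 5·7^1 + 1·7^2 + 2·7^3
Factor λ_0 = (4, 2, 1, 6, 4, 4)
Factor λ_1 = (5, 5, 0, 2, 6, 5)
Factor λ_2 = (0, 2, 5, 3, 4, 1)
Factor λ_3 = (5, 3, 4, 5, 6, 2)

((4, 2, 1, 6, 4, 4), (5, 5, 0, 2, 6, 5), (0, 2, 5, 3, 4, 1), (5, 3, 4, 5, 6, 2))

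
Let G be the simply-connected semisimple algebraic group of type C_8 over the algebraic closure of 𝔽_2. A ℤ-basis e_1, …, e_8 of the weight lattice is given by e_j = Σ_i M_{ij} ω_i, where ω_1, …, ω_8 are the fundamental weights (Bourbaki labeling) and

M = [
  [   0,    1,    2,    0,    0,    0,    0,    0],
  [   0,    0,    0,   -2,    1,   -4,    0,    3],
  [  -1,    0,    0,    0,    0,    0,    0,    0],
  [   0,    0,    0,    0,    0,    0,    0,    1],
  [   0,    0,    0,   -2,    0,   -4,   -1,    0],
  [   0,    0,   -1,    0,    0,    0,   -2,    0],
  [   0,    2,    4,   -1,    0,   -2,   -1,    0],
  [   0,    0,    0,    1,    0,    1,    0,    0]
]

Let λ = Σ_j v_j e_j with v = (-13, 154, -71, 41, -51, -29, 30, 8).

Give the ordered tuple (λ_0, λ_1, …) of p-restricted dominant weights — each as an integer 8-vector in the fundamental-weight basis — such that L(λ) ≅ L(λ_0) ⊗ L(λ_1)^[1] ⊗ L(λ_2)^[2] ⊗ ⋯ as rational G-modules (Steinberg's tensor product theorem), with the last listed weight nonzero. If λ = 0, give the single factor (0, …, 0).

((0, 1, 1, 0, 0, 1, 1, 0), (0, 1, 0, 0, 0, 1, 1, 0), (1, 1, 1, 0, 1, 0, 0, 1), (1, 0, 1, 1, 0, 1, 1, 1))

ω-coordinates c = M·v, v = (-13, 154, -71, 41, -51, -29, 30, 8):
  c_1 = (0)·(-13) + 1·154 + (2)·(-71) + 0·41 + (0)·(-51) + (0)·(-29) + 0·30 + 0·8 = 12
  c_2 = (0)·(-13) + 0·154 + (0)·(-71) + (-2)·(41) + (1)·(-51) + (-4)·(-29) + 0·30 + 3·8 = 7
  c_3 = (-1)·(-13) + 0·154 + (0)·(-71) + 0·41 + (0)·(-51) + (0)·(-29) + 0·30 + 0·8 = 13
  c_4 = (0)·(-13) + 0·154 + (0)·(-71) + 0·41 + (0)·(-51) + (0)·(-29) + 0·30 + 1·8 = 8
  c_5 = (0)·(-13) + 0·154 + (0)·(-71) + (-2)·(41) + (0)·(-51) + (-4)·(-29) + (-1)·(30) + 0·8 = 4
  c_6 = (0)·(-13) + 0·154 + (-1)·(-71) + 0·41 + (0)·(-51) + (0)·(-29) + (-2)·(30) + 0·8 = 11
  c_7 = (0)·(-13) + 2·154 + (4)·(-71) + (-1)·(41) + (0)·(-51) + (-2)·(-29) + (-1)·(30) + 0·8 = 11
  c_8 = (0)·(-13) + 0·154 + (0)·(-71) + 1·41 + (0)·(-51) + (1)·(-29) + 0·30 + 0·8 = 12
Expand coordinatewise in base 2:
  c_1 = 12 = 0·2^0 + 0·2^1 + 1·2^2 + 1·2^3
  c_2 = 7 = 1·2^0 + 1·2^1 + 1·2^2
  c_3 = 13 = 1·2^0 + 0·2^1 + 1·2^2 + 1·2^3
  c_4 = 8 = 0·2^0 + 0·2^1 + 0·2^2 + 1·2^3
  c_5 = 4 = 0·2^0 + 0·2^1 + 1·2^2
  c_6 = 11 = 1·2^0 + 1·2^1 + 0·2^2 + 1·2^3
  c_7 = 11 = 1·2^0 + 1·2^1 + 0·2^2 + 1·2^3
  c_8 = 12 = 0·2^0 + 0·2^1 + 1·2^2 + 1·2^3
p-restricted factor λ_0 = (0, 1, 1, 0, 0, 1, 1, 0)
p-restricted factor λ_1 = (0, 1, 0, 0, 0, 1, 1, 0)
p-restricted factor λ_2 = (1, 1, 1, 0, 1, 0, 0, 1)
p-restricted factor λ_3 = (1, 0, 1, 1, 0, 1, 1, 1)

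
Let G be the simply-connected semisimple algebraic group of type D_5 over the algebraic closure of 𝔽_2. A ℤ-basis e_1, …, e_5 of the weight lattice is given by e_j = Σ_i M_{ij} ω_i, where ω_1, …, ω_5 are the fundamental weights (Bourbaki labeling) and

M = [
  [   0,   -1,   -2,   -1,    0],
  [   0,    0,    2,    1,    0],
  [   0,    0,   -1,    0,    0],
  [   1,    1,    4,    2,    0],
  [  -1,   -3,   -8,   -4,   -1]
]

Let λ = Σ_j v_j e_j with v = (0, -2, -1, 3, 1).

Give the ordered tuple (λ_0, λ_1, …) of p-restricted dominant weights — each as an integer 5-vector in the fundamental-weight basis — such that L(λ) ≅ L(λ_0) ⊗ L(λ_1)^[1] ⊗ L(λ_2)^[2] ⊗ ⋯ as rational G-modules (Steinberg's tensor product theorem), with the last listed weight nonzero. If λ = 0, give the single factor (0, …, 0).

Compute c_i = Σ_j M_{ij} v_j with v = (0, -2, -1, 3, 1):
  c_1 = 0·0 + (-1)·(-2) + (-2)·(-1) + (-1)·(3) + 0·1 = 1
  c_2 = 0·0 + (0)·(-2) + (2)·(-1) + 1·3 + 0·1 = 1
  c_3 = 0·0 + (0)·(-2) + (-1)·(-1) + 0·3 + 0·1 = 1
  c_4 = 1·0 + (1)·(-2) + (4)·(-1) + 2·3 + 0·1 = 0
  c_5 = (-1)·(0) + (-3)·(-2) + (-8)·(-1) + (-4)·(3) + (-1)·(1) = 1
Base-2 expansion of each c_i:
  c_1 = 1 = 1·2^0
  c_2 = 1 = 1·2^0
  c_3 = 1 = 1·2^0
  c_4 = 0
  c_5 = 1 = 1·2^0
Factor λ_0 = (1, 1, 1, 0, 1)

((1, 1, 1, 0, 1),)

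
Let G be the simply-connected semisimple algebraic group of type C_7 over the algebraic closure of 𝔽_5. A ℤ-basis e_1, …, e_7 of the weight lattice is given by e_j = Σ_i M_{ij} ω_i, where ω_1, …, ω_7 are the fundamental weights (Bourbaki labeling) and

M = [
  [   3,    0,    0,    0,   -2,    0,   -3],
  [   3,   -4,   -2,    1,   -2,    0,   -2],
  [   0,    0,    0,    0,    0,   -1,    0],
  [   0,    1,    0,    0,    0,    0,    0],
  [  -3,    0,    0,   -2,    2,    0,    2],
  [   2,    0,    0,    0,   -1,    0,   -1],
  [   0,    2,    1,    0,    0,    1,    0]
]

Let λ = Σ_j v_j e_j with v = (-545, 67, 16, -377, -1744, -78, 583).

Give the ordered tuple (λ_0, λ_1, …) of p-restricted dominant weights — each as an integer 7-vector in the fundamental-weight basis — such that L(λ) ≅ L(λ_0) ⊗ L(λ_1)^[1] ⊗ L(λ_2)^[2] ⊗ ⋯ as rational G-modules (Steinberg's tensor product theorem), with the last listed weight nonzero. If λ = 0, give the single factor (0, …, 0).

ω-coordinates c = M·v, v = (-545, 67, 16, -377, -1744, -78, 583):
  c_1 = (3)·(-545) + (0)·(67) + (0)·(16) + (0)·(-377) + (-2)·(-1744) + (0)·(-78) + (-3)·(583) = 104
  c_2 = (3)·(-545) + (-4)·(67) + (-2)·(16) + (1)·(-377) + (-2)·(-1744) + (0)·(-78) + (-2)·(583) = 10
  c_3 = (0)·(-545) + (0)·(67) + (0)·(16) + (0)·(-377) + (0)·(-1744) + (-1)·(-78) + (0)·(583) = 78
  c_4 = (0)·(-545) + (1)·(67) + (0)·(16) + (0)·(-377) + (0)·(-1744) + (0)·(-78) + (0)·(583) = 67
  c_5 = (-3)·(-545) + (0)·(67) + (0)·(16) + (-2)·(-377) + (2)·(-1744) + (0)·(-78) + (2)·(583) = 67
  c_6 = (2)·(-545) + (0)·(67) + (0)·(16) + (0)·(-377) + (-1)·(-1744) + (0)·(-78) + (-1)·(583) = 71
  c_7 = (0)·(-545) + (2)·(67) + (1)·(16) + (0)·(-377) + (0)·(-1744) + (1)·(-78) + (0)·(583) = 72
p = 5; digits c_i = Σ_j d_{ij}·5^j, 0 ≤ d_{ij} < 5:
  c_1 = 104 = 4·5^0 + 0·5^1 + 4·5^2
  c_2 = 10 = 0·5^0 + 2·5^1
  c_3 = 78 = 3·5^0 + 0·5^1 + 3·5^2
  c_4 = 67 = 2·5^0 + 3·5^1 + 2·5^2
  c_5 = 67 = 2·5^0 + 3·5^1 + 2·5^2
  c_6 = 71 = 1·5^0 + 4·5^1 + 2·5^2
  c_7 = 72 = 2·5^0 + 4·5^1 + 2·5^2
Factor λ_0 = (4, 0, 3, 2, 2, 1, 2)
Factor λ_1 = (0, 2, 0, 3, 3, 4, 4)
Factor λ_2 = (4, 0, 3, 2, 2, 2, 2)

((4, 0, 3, 2, 2, 1, 2), (0, 2, 0, 3, 3, 4, 4), (4, 0, 3, 2, 2, 2, 2))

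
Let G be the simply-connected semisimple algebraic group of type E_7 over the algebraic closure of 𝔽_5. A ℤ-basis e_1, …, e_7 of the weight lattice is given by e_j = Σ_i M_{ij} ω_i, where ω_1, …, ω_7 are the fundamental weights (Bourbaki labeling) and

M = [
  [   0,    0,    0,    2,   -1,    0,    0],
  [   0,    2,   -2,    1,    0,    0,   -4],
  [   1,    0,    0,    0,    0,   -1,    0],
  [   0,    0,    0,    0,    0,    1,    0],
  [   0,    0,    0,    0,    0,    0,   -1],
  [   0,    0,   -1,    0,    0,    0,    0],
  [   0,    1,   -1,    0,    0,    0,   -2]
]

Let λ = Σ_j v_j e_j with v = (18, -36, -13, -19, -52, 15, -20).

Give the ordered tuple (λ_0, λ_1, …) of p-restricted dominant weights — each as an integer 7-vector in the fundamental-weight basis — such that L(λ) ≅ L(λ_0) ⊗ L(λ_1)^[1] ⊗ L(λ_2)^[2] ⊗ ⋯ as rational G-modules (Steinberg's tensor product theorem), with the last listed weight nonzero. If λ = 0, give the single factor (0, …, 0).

Converting to the ω-basis (c_i = row i of M dotted with v = (18, -36, -13, -19, -52, 15, -20)):
  c_1 = 0·18 + (0)·(-36) + (0)·(-13) + (2)·(-19) + (-1)·(-52) + 0·15 + (0)·(-20) = 14
  c_2 = 0·18 + (2)·(-36) + (-2)·(-13) + (1)·(-19) + (0)·(-52) + 0·15 + (-4)·(-20) = 15
  c_3 = 1·18 + (0)·(-36) + (0)·(-13) + (0)·(-19) + (0)·(-52) + (-1)·(15) + (0)·(-20) = 3
  c_4 = 0·18 + (0)·(-36) + (0)·(-13) + (0)·(-19) + (0)·(-52) + 1·15 + (0)·(-20) = 15
  c_5 = 0·18 + (0)·(-36) + (0)·(-13) + (0)·(-19) + (0)·(-52) + 0·15 + (-1)·(-20) = 20
  c_6 = 0·18 + (0)·(-36) + (-1)·(-13) + (0)·(-19) + (0)·(-52) + 0·15 + (0)·(-20) = 13
  c_7 = 0·18 + (1)·(-36) + (-1)·(-13) + (0)·(-19) + (0)·(-52) + 0·15 + (-2)·(-20) = 17
Base-5 expansion of each c_i:
  c_1 = 14 = 4·5^0 + 2·5^1
  c_2 = 15 = 0·5^0 + 3·5^1
  c_3 = 3 = 3·5^0
  c_4 = 15 = 0·5^0 + 3·5^1
  c_5 = 20 = 0·5^0 + 4·5^1
  c_6 = 13 = 3·5^0 + 2·5^1
  c_7 = 17 = 2·5^0 + 3·5^1
Factor λ_0 = (4, 0, 3, 0, 0, 3, 2)
Factor λ_1 = (2, 3, 0, 3, 4, 2, 3)

((4, 0, 3, 0, 0, 3, 2), (2, 3, 0, 3, 4, 2, 3))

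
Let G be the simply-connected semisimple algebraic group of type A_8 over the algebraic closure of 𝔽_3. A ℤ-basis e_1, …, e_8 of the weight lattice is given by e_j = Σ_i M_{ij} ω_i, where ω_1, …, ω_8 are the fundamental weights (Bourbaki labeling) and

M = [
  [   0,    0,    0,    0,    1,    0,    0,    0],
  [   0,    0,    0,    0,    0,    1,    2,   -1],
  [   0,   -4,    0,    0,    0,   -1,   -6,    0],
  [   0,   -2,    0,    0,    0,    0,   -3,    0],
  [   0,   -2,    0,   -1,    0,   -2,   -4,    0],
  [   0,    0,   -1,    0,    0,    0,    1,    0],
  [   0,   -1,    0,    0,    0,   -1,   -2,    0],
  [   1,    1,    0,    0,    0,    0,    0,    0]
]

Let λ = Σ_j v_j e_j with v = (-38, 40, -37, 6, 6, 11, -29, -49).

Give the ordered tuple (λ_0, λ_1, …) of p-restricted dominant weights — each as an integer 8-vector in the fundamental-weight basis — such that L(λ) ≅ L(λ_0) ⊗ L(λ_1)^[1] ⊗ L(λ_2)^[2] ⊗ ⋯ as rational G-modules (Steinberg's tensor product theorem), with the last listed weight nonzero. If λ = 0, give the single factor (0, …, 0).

((0, 2, 0, 1, 2, 2, 1, 2), (2, 0, 1, 2, 2, 2, 2, 0))

Change of basis e → ω: c = M·v where v = (-38, 40, -37, 6, 6, 11, -29, -49):
  c_1 = (0)·(-38) + 0·40 + (0)·(-37) + 0·6 + 1·6 + 0·11 + (0)·(-29) + (0)·(-49) = 6
  c_2 = (0)·(-38) + 0·40 + (0)·(-37) + 0·6 + 0·6 + 1·11 + (2)·(-29) + (-1)·(-49) = 2
  c_3 = (0)·(-38) + (-4)·(40) + (0)·(-37) + 0·6 + 0·6 + (-1)·(11) + (-6)·(-29) + (0)·(-49) = 3
  c_4 = (0)·(-38) + (-2)·(40) + (0)·(-37) + 0·6 + 0·6 + 0·11 + (-3)·(-29) + (0)·(-49) = 7
  c_5 = (0)·(-38) + (-2)·(40) + (0)·(-37) + (-1)·(6) + 0·6 + (-2)·(11) + (-4)·(-29) + (0)·(-49) = 8
  c_6 = (0)·(-38) + 0·40 + (-1)·(-37) + 0·6 + 0·6 + 0·11 + (1)·(-29) + (0)·(-49) = 8
  c_7 = (0)·(-38) + (-1)·(40) + (0)·(-37) + 0·6 + 0·6 + (-1)·(11) + (-2)·(-29) + (0)·(-49) = 7
  c_8 = (1)·(-38) + 1·40 + (0)·(-37) + 0·6 + 0·6 + 0·11 + (0)·(-29) + (0)·(-49) = 2
Base-3 expansion of each c_i:
  c_1 = 6 = 0·3^0 + 2·3^1
  c_2 = 2 = 2·3^0
  c_3 = 3 = 0·3^0 + 1·3^1
  c_4 = 7 = 1·3^0 + 2·3^1
  c_5 = 8 = 2·3^0 + 2·3^1
  c_6 = 8 = 2·3^0 + 2·3^1
  c_7 = 7 = 1·3^0 + 2·3^1
  c_8 = 2 = 2·3^0
p-restricted factor λ_0 = (0, 2, 0, 1, 2, 2, 1, 2)
p-restricted factor λ_1 = (2, 0, 1, 2, 2, 2, 2, 0)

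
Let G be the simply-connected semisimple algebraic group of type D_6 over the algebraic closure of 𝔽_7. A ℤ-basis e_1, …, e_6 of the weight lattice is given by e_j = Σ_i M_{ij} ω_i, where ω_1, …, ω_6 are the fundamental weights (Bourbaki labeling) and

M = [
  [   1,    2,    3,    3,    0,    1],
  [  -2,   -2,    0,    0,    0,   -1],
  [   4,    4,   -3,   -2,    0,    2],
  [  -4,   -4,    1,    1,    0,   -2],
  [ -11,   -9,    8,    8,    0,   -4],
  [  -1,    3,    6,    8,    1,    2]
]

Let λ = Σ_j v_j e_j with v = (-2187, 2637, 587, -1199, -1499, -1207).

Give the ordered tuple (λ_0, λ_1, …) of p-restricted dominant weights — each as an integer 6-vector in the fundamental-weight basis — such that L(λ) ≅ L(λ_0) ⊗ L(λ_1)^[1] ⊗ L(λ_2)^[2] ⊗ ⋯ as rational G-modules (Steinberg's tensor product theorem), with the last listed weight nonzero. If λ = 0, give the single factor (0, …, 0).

((2, 6, 2, 2, 4, 3), (6, 1, 3, 0, 1, 2), (0, 6, 0, 0, 5, 2))

ω-coordinates c = M·v, v = (-2187, 2637, 587, -1199, -1499, -1207):
  c_1 = (1)·(-2187) + 2·2637 + 3·587 + (3)·(-1199) + (0)·(-1499) + (1)·(-1207) = 44
  c_2 = (-2)·(-2187) + (-2)·(2637) + 0·587 + (0)·(-1199) + (0)·(-1499) + (-1)·(-1207) = 307
  c_3 = (4)·(-2187) + 4·2637 + (-3)·(587) + (-2)·(-1199) + (0)·(-1499) + (2)·(-1207) = 23
  c_4 = (-4)·(-2187) + (-4)·(2637) + 1·587 + (1)·(-1199) + (0)·(-1499) + (-2)·(-1207) = 2
  c_5 = (-11)·(-2187) + (-9)·(2637) + 8·587 + (8)·(-1199) + (0)·(-1499) + (-4)·(-1207) = 256
  c_6 = (-1)·(-2187) + 3·2637 + 6·587 + (8)·(-1199) + (1)·(-1499) + (2)·(-1207) = 115
Expand coordinatewise in base 7:
  c_1 = 44 = 2·7^0 + 6·7^1
  c_2 = 307 = 6·7^0 + 1·7^1 + 6·7^2
  c_3 = 23 = 2·7^0 + 3·7^1
  c_4 = 2 = 2·7^0
  c_5 = 256 = 4·7^0 + 1·7^1 + 5·7^2
  c_6 = 115 = 3·7^0 + 2·7^1 + 2·7^2
p-restricted factor λ_0 = (2, 6, 2, 2, 4, 3)
p-restricted factor λ_1 = (6, 1, 3, 0, 1, 2)
p-restricted factor λ_2 = (0, 6, 0, 0, 5, 2)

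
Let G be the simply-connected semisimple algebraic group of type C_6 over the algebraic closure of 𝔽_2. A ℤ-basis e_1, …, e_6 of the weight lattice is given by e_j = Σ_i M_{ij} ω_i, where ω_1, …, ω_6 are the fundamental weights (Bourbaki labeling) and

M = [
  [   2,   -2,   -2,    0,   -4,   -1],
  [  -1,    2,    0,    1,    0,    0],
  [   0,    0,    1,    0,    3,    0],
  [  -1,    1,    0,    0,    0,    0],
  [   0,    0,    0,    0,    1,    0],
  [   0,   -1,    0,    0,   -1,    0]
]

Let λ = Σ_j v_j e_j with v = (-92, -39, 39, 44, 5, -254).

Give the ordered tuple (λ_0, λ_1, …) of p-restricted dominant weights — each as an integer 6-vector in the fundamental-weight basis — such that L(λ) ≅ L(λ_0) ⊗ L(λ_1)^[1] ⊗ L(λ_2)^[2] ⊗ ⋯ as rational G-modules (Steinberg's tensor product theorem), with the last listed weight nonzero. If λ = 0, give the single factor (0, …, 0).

((0, 0, 0, 1, 1, 0), (1, 1, 1, 0, 0, 1), (0, 0, 1, 1, 1, 0), (0, 1, 0, 0, 0, 0), (1, 1, 1, 1, 0, 0), (1, 1, 1, 1, 0, 1))

Converting to the ω-basis (c_i = row i of M dotted with v = (-92, -39, 39, 44, 5, -254)):
  c_1 = (2)·(-92) + (-2)·(-39) + (-2)·(39) + (0)·(44) + (-4)·(5) + (-1)·(-254) = 50
  c_2 = (-1)·(-92) + (2)·(-39) + (0)·(39) + (1)·(44) + (0)·(5) + (0)·(-254) = 58
  c_3 = (0)·(-92) + (0)·(-39) + (1)·(39) + (0)·(44) + (3)·(5) + (0)·(-254) = 54
  c_4 = (-1)·(-92) + (1)·(-39) + (0)·(39) + (0)·(44) + (0)·(5) + (0)·(-254) = 53
  c_5 = (0)·(-92) + (0)·(-39) + (0)·(39) + (0)·(44) + (1)·(5) + (0)·(-254) = 5
  c_6 = (0)·(-92) + (-1)·(-39) + (0)·(39) + (0)·(44) + (-1)·(5) + (0)·(-254) = 34
Expand coordinatewise in base 2:
  c_1 = 50 = 0·2^0 + 1·2^1 + 0·2^2 + 0·2^3 + 1·2^4 + 1·2^5
  c_2 = 58 = 0·2^0 + 1·2^1 + 0·2^2 + 1·2^3 + 1·2^4 + 1·2^5
  c_3 = 54 = 0·2^0 + 1·2^1 + 1·2^2 + 0·2^3 + 1·2^4 + 1·2^5
  c_4 = 53 = 1·2^0 + 0·2^1 + 1·2^2 + 0·2^3 + 1·2^4 + 1·2^5
  c_5 = 5 = 1·2^0 + 0·2^1 + 1·2^2
  c_6 = 34 = 0·2^0 + 1·2^1 + 0·2^2 + 0·2^3 + 0·2^4 + 1·2^5
Factor λ_0 = (0, 0, 0, 1, 1, 0)
Factor λ_1 = (1, 1, 1, 0, 0, 1)
Factor λ_2 = (0, 0, 1, 1, 1, 0)
Factor λ_3 = (0, 1, 0, 0, 0, 0)
Factor λ_4 = (1, 1, 1, 1, 0, 0)
Factor λ_5 = (1, 1, 1, 1, 0, 1)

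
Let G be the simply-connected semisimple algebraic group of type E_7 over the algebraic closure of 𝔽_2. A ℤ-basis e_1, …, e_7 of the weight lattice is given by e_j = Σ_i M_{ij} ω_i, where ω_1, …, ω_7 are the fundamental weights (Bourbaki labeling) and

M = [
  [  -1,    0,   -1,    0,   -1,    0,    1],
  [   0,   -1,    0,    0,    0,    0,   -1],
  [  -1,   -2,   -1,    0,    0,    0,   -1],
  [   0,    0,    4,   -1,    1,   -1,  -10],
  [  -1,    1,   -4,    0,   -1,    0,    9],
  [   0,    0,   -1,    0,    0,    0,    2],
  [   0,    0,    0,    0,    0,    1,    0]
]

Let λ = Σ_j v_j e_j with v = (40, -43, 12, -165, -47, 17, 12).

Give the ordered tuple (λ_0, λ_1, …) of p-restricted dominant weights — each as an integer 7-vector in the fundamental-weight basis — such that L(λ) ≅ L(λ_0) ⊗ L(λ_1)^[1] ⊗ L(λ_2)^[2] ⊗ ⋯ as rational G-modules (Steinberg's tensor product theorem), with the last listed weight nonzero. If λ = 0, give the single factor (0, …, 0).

((1, 1, 0, 1, 0, 0, 1), (1, 1, 1, 0, 0, 0, 0), (1, 1, 1, 1, 0, 1, 0), (0, 1, 0, 1, 1, 1, 0), (0, 1, 1, 1, 1, 0, 1))

ω-coordinates c = M·v, v = (40, -43, 12, -165, -47, 17, 12):
  c_1 = -1*40 + 0*-43 + -1*12 + 0*-165 + -1*-47 + 0*17 + 1*12 = 7
  c_2 = 0*40 + -1*-43 + 0*12 + 0*-165 + 0*-47 + 0*17 + -1*12 = 31
  c_3 = -1*40 + -2*-43 + -1*12 + 0*-165 + 0*-47 + 0*17 + -1*12 = 22
  c_4 = 0*40 + 0*-43 + 4*12 + -1*-165 + 1*-47 + -1*17 + -10*12 = 29
  c_5 = -1*40 + 1*-43 + -4*12 + 0*-165 + -1*-47 + 0*17 + 9*12 = 24
  c_6 = 0*40 + 0*-43 + -1*12 + 0*-165 + 0*-47 + 0*17 + 2*12 = 12
  c_7 = 0*40 + 0*-43 + 0*12 + 0*-165 + 0*-47 + 1*17 + 0*12 = 17
p = 2; digits c_i = Σ_j d_{ij}·2^j, 0 ≤ d_{ij} < 2:
  c_1 = 7 = 1·2^0 + 1·2^1 + 1·2^2
  c_2 = 31 = 1·2^0 + 1·2^1 + 1·2^2 + 1·2^3 + 1·2^4
  c_3 = 22 = 0·2^0 + 1·2^1 + 1·2^2 + 0·2^3 + 1·2^4
  c_4 = 29 = 1·2^0 + 0·2^1 + 1·2^2 + 1·2^3 + 1·2^4
  c_5 = 24 = 0·2^0 + 0·2^1 + 0·2^2 + 1·2^3 + 1·2^4
  c_6 = 12 = 0·2^0 + 0·2^1 + 1·2^2 + 1·2^3
  c_7 = 17 = 1·2^0 + 0·2^1 + 0·2^2 + 0·2^3 + 1·2^4
λ_0 = (1, 1, 0, 1, 0, 0, 1)
λ_1 = (1, 1, 1, 0, 0, 0, 0)
λ_2 = (1, 1, 1, 1, 0, 1, 0)
λ_3 = (0, 1, 0, 1, 1, 1, 0)
λ_4 = (0, 1, 1, 1, 1, 0, 1)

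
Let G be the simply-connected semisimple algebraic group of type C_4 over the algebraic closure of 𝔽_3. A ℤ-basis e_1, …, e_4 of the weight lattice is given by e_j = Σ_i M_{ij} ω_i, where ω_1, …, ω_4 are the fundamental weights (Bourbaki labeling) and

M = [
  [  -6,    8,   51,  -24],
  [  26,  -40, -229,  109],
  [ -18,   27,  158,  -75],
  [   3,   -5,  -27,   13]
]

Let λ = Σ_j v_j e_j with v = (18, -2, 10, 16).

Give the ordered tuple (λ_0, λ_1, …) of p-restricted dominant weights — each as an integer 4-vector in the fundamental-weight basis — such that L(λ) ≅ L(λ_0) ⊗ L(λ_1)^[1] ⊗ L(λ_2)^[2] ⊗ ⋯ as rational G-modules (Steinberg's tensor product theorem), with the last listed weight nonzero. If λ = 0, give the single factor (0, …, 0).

Converting to the ω-basis (c_i = row i of M dotted with v = (18, -2, 10, 16)):
  c_1 = (-6)·(18) + (8)·(-2) + (51)·(10) + (-24)·(16) = 2
  c_2 = (26)·(18) + (-40)·(-2) + (-229)·(10) + (109)·(16) = 2
  c_3 = (-18)·(18) + (27)·(-2) + (158)·(10) + (-75)·(16) = 2
  c_4 = (3)·(18) + (-5)·(-2) + (-27)·(10) + (13)·(16) = 2
Expand coordinatewise in base 3:
  c_1 = 2 = 2·3^0
  c_2 = 2 = 2·3^0
  c_3 = 2 = 2·3^0
  c_4 = 2 = 2·3^0
λ_0 = (2, 2, 2, 2)

((2, 2, 2, 2),)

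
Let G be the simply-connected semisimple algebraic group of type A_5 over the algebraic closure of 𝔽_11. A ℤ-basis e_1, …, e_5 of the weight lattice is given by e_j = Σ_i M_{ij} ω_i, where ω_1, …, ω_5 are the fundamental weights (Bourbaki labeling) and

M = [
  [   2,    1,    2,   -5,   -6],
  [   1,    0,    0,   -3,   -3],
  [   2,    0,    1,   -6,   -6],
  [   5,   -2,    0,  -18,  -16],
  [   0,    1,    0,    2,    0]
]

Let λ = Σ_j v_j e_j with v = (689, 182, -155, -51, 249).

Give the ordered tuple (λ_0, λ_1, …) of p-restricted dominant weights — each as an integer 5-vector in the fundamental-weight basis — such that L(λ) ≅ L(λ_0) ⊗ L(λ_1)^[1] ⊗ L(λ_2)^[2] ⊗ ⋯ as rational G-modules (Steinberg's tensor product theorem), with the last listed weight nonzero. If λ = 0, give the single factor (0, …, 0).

Converting to the ω-basis (c_i = row i of M dotted with v = (689, 182, -155, -51, 249)):
  c_1 = (2)·(689) + (1)·(182) + (2)·(-155) + (-5)·(-51) + (-6)·(249) = 11
  c_2 = (1)·(689) + (0)·(182) + (0)·(-155) + (-3)·(-51) + (-3)·(249) = 95
  c_3 = (2)·(689) + (0)·(182) + (1)·(-155) + (-6)·(-51) + (-6)·(249) = 35
  c_4 = (5)·(689) + (-2)·(182) + (0)·(-155) + (-18)·(-51) + (-16)·(249) = 15
  c_5 = (0)·(689) + (1)·(182) + (0)·(-155) + (2)·(-51) + (0)·(249) = 80
Base-11 expansion of each c_i:
  c_1 = 11 = 0·11^0 + 1·11^1
  c_2 = 95 = 7·11^0 + 8·11^1
  c_3 = 35 = 2·11^0 + 3·11^1
  c_4 = 15 = 4·11^0 + 1·11^1
  c_5 = 80 = 3·11^0 + 7·11^1
λ_0 = (0, 7, 2, 4, 3)
λ_1 = (1, 8, 3, 1, 7)

((0, 7, 2, 4, 3), (1, 8, 3, 1, 7))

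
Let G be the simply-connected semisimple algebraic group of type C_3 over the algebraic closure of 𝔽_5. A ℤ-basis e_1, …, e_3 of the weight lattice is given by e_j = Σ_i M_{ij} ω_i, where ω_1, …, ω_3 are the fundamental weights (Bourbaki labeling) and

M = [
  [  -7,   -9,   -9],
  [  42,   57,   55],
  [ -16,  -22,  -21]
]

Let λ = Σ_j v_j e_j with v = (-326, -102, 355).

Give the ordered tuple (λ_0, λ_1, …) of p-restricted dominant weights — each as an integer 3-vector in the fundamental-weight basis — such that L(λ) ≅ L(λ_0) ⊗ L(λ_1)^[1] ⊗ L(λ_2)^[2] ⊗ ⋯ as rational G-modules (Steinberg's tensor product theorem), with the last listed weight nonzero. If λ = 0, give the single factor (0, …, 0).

ω-coordinates c = M·v, v = (-326, -102, 355):
  c_1 = -7*-326 + -9*-102 + -9*355 = 5
  c_2 = 42*-326 + 57*-102 + 55*355 = 19
  c_3 = -16*-326 + -22*-102 + -21*355 = 5
Base-5 expansion of each c_i:
  c_1 = 5 = 0·5^0 + 1·5^1
  c_2 = 19 = 4·5^0 + 3·5^1
  c_3 = 5 = 0·5^0 + 1·5^1
λ_0 = (0, 4, 0)
λ_1 = (1, 3, 1)

((0, 4, 0), (1, 3, 1))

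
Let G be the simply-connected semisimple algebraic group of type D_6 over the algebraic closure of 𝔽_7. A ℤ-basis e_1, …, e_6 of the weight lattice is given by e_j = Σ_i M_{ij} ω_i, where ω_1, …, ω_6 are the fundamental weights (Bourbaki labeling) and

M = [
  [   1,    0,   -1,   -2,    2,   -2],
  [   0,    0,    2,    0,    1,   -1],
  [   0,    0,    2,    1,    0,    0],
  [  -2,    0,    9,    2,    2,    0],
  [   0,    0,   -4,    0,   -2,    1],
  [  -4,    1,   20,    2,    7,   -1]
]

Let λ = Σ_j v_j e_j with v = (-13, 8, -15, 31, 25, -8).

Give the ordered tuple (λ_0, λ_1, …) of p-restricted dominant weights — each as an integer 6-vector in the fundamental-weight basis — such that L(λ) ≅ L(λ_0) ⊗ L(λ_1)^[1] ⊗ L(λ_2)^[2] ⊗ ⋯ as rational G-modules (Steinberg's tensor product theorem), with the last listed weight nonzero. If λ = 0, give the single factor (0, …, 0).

Change of basis e → ω: c = M·v where v = (-13, 8, -15, 31, 25, -8):
  c_1 = (1)·(-13) + (0)·(8) + (-1)·(-15) + (-2)·(31) + (2)·(25) + (-2)·(-8) = 6
  c_2 = (0)·(-13) + (0)·(8) + (2)·(-15) + (0)·(31) + (1)·(25) + (-1)·(-8) = 3
  c_3 = (0)·(-13) + (0)·(8) + (2)·(-15) + (1)·(31) + (0)·(25) + (0)·(-8) = 1
  c_4 = (-2)·(-13) + (0)·(8) + (9)·(-15) + (2)·(31) + (2)·(25) + (0)·(-8) = 3
  c_5 = (0)·(-13) + (0)·(8) + (-4)·(-15) + (0)·(31) + (-2)·(25) + (1)·(-8) = 2
  c_6 = (-4)·(-13) + (1)·(8) + (20)·(-15) + (2)·(31) + (7)·(25) + (-1)·(-8) = 5
Writing each c_i in base p = 7:
  c_1 = 6 = 6·7^0
  c_2 = 3 = 3·7^0
  c_3 = 1 = 1·7^0
  c_4 = 3 = 3·7^0
  c_5 = 2 = 2·7^0
  c_6 = 5 = 5·7^0
p-restricted factor λ_0 = (6, 3, 1, 3, 2, 5)

((6, 3, 1, 3, 2, 5),)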